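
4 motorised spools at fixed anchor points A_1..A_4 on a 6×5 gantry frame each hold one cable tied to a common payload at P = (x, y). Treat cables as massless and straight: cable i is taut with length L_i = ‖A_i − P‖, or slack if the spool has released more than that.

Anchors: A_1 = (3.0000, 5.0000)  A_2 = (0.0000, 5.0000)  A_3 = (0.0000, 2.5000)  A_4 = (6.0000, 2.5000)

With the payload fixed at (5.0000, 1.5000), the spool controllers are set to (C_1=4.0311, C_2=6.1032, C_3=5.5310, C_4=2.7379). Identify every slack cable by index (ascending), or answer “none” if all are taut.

cable 1: √((-2.0000)²+(3.5000)²)=4.0311, C_1=4.0311: taut
cable 2: √((-5.0000)²+(3.5000)²)=6.1033, C_2=6.1032: taut
cable 3: √((-5.0000)²+(1.0000)²)=5.0990, C_3=5.5310: slack
cable 4: √((1.0000)²+(1.0000)²)=1.4142, C_4=2.7379: slack

3, 4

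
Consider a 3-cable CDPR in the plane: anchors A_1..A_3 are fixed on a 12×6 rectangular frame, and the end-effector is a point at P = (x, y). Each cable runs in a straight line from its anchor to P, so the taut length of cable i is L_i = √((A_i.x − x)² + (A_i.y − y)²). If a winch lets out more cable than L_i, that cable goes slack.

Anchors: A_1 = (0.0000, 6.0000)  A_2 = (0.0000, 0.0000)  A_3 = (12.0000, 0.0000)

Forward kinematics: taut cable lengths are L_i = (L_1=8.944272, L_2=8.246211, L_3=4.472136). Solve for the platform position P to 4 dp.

circle eqns → linear via eq_j − eq_1; set q_j = A_j·A_j − L_j²
q_1 = 0.0000+36.0000−80.0000 = -44.0000
0.0000·x + 12.0000·y = q_1−q_2 = 24.0000
-24.0000·x + 12.0000·y = q_1−q_3 = -168.0000
solve first two rows → x=8.0000, y=2.0000

(8.0000, 2.0000)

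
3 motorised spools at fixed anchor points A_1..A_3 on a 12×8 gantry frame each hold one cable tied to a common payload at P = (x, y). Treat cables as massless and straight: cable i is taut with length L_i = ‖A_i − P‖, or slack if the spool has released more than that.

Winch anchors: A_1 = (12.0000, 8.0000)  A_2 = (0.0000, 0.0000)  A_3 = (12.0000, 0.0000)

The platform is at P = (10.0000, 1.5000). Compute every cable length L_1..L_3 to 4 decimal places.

L_1: Δ = A_1−P = (2.0000, 6.5000) → ‖Δ‖ = √46.2500 = 6.8007
L_2: Δ = A_2−P = (-10.0000, -1.5000) → ‖Δ‖ = √102.2500 = 10.1119
L_3: Δ = A_3−P = (2.0000, -1.5000) → ‖Δ‖ = √6.2500 = 2.5000

(6.8007, 10.1119, 2.5000)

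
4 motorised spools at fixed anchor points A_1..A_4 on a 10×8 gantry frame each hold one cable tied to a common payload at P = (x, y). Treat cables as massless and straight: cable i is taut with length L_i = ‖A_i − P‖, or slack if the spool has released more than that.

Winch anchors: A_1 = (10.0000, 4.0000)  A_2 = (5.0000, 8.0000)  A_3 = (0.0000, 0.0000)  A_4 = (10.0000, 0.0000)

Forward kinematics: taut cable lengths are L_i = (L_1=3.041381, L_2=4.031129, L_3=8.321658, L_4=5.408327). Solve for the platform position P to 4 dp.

each cable: (A_i−P)·(A_i−P) = L_i²; let c_i = ‖A_i‖²−L_i²
c_1 = 100.0000+16.0000−9.2500 = 106.7500
row 1: 10.0000x − 8.0000y = 34.0000  (c_2=72.7500)
row 2: 20.0000x + 8.0000y = 176.0000  (c_3=-69.2500)
row 3: 0.0000x + 8.0000y = 36.0000  (c_4=70.7500)
Cramer on rows 1–2 → x = 7.0000, y = 4.5000
check cable 4: ‖A_4−P‖² = 29.2500 ≈ L_4² = 29.2500 ✓

(7.0000, 4.5000)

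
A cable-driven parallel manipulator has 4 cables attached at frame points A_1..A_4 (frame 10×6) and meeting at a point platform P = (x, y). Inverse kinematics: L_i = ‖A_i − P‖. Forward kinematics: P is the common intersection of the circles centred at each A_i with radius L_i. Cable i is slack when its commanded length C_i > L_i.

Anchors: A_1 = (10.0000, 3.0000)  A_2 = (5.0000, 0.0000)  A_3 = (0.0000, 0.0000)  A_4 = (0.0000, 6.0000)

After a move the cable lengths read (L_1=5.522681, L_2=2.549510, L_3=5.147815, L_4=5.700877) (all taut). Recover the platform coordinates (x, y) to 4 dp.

circle eqns → linear via eq_j − eq_1; set q_j = A_j·A_j − L_j²
q_1 = 100.0000+9.0000−30.5000 = 78.5000
10.0000·x + 6.0000·y = q_1−q_2 = 60.0000
20.0000·x + 6.0000·y = q_1−q_3 = 105.0000
20.0000·x − 6.0000·y = q_1−q_4 = 75.0000
solve first two rows → x=4.5000, y=2.5000
check cable 4: ‖A_4−P‖² = 32.5000 ≈ L_4² = 32.5000 ✓

(4.5000, 2.5000)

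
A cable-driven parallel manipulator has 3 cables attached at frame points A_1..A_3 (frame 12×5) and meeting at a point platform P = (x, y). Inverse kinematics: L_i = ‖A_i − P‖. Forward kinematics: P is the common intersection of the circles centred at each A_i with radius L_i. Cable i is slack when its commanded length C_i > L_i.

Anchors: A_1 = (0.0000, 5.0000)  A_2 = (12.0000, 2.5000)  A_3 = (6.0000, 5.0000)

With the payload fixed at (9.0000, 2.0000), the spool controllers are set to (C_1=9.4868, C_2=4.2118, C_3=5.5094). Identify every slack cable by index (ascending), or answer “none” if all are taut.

2, 3

cable 1: √((-9.0000)²+(3.0000)²)=9.4868, C_1=9.4868: taut
cable 2: √((3.0000)²+(0.5000)²)=3.0414, C_2=4.2118: slack
cable 3: √((-3.0000)²+(3.0000)²)=4.2426, C_3=5.5094: slack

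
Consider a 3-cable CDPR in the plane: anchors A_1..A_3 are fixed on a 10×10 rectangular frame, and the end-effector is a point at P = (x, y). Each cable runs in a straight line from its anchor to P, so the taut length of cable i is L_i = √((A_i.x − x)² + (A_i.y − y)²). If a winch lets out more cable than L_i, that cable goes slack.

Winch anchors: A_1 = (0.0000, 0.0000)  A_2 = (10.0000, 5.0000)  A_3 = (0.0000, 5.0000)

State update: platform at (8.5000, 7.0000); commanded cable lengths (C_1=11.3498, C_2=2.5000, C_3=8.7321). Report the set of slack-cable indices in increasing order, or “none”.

1

cable 1: √((-8.5000)²+(-7.0000)²)=11.0114, C_1=11.3498: slack
cable 2: √((1.5000)²+(-2.0000)²)=2.5000, C_2=2.5000: taut
cable 3: √((-8.5000)²+(-2.0000)²)=8.7321, C_3=8.7321: taut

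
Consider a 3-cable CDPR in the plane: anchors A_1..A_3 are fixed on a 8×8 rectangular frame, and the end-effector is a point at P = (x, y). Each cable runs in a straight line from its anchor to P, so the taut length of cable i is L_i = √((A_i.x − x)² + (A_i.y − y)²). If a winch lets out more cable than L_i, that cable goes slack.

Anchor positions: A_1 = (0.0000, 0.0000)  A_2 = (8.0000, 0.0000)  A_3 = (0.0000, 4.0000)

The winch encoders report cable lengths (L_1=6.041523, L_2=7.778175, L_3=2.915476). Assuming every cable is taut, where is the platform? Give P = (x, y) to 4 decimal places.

(2.5000, 5.5000)

each cable: (A_i−P)·(A_i−P) = L_i²; let c_i = ‖A_i‖²−L_i²
c_1 = 0.0000+0.0000−36.5000 = -36.5000
row 1: -16.0000x + 0.0000y = -40.0000  (c_2=3.5000)
row 2: 0.0000x − 8.0000y = -44.0000  (c_3=7.5000)
Cramer on rows 1–2 → x = 2.5000, y = 5.5000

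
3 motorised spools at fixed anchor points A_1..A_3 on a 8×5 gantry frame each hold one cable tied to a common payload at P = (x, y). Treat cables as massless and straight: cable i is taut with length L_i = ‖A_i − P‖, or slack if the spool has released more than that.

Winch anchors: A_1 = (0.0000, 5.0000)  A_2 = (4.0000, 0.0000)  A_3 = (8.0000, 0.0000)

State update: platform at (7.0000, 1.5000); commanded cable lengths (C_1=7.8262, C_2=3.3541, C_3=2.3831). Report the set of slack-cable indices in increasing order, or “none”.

3

cable 1: L_1 = ‖A_1−P‖ = 7.8262;  C_1 = 7.8262 → taut
cable 2: L_2 = ‖A_2−P‖ = 3.3541;  C_2 = 3.3541 → taut
cable 3: L_3 = ‖A_3−P‖ = 1.8028;  C_3 = 2.3831 → slack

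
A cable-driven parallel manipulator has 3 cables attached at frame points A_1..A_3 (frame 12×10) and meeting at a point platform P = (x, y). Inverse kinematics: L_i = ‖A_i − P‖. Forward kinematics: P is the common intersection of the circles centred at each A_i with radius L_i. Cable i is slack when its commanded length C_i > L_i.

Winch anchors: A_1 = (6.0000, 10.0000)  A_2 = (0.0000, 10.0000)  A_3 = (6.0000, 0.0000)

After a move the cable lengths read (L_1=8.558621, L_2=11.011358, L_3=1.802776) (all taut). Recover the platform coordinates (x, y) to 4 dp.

expand ‖A_i−P‖²=L_i² and subtract eq 1 (c_i ≔ ‖A_i‖²−L_i²)
c_1 = 36.0000+100.0000−73.2500 = 62.7500
eq1−eq2 → [12.0000  0.0000]·P = 84.0000
eq1−eq3 → [0.0000  20.0000]·P = 30.0000
2×2 solve → P = (7.0000, 1.5000)

(7.0000, 1.5000)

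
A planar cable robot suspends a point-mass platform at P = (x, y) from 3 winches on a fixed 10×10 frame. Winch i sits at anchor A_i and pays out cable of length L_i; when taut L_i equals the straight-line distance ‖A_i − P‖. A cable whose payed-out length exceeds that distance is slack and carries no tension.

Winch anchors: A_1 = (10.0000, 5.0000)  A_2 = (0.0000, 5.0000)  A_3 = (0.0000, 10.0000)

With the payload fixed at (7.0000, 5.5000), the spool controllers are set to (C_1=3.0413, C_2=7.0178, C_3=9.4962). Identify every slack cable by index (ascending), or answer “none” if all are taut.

3

i=1: geometric 3.0414 vs commanded 3.0413 ⇒ taut
i=2: geometric 7.0178 vs commanded 7.0178 ⇒ taut
i=3: geometric 8.3217 vs commanded 9.4962 ⇒ slack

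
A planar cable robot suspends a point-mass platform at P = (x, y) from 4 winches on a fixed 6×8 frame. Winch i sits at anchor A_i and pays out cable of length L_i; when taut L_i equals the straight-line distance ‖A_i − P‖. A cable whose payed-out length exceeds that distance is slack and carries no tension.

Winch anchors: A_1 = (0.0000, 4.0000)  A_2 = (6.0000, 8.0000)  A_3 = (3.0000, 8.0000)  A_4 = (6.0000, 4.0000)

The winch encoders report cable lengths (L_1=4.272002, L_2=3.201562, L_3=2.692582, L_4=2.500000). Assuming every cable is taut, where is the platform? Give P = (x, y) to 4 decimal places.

expand ‖A_i−P‖²=L_i² and subtract eq 1 (k_i ≔ ‖A_i‖²−L_i²)
k_1 = 0.0000+16.0000−18.2500 = -2.2500
eq1−eq2 → [-12.0000  -8.0000]·P = -92.0000
eq1−eq3 → [-6.0000  -8.0000]·P = -68.0000
eq1−eq4 → [-12.0000  0.0000]·P = -48.0000
2×2 solve → P = (4.0000, 5.5000)
check cable 4: ‖A_4−P‖² = 6.2500 ≈ L_4² = 6.2500 ✓

(4.0000, 5.5000)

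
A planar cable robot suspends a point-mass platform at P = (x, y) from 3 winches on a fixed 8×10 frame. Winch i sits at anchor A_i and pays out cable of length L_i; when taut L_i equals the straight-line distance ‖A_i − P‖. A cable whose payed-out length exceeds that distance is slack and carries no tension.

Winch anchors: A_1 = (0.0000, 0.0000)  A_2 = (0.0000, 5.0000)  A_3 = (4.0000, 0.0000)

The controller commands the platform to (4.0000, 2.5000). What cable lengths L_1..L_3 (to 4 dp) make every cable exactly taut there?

(4.7170, 4.7170, 2.5000)

L_1 = √((0.0000−4.0000)² + (0.0000−2.5000)²) = 4.7170
L_2 = √((0.0000−4.0000)² + (5.0000−2.5000)²) = 4.7170
L_3 = √((4.0000−4.0000)² + (0.0000−2.5000)²) = 2.5000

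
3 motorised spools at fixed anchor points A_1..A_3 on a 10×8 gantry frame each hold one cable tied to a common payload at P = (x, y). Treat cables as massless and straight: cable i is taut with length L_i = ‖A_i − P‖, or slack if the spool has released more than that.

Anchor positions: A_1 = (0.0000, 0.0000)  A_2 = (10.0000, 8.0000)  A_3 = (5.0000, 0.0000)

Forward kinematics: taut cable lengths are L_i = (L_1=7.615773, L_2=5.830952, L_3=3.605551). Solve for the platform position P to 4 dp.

expand ‖A_i−P‖²=L_i² and subtract eq 1 (c_i ≔ ‖A_i‖²−L_i²)
c_1 = 0.0000+0.0000−58.0000 = -58.0000
eq1−eq2 → [-20.0000  -16.0000]·P = -188.0000
eq1−eq3 → [-10.0000  0.0000]·P = -70.0000
2×2 solve → P = (7.0000, 3.0000)

(7.0000, 3.0000)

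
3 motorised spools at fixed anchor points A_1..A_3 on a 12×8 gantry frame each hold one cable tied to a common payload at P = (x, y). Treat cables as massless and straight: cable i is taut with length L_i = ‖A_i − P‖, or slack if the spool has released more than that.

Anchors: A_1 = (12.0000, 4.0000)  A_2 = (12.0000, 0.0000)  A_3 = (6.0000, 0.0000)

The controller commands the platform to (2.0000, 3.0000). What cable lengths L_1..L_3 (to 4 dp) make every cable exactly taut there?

(10.0499, 10.4403, 5.0000)

L_1: Δ = A_1−P = (10.0000, 1.0000) → ‖Δ‖ = √101.0000 = 10.0499
L_2: Δ = A_2−P = (10.0000, -3.0000) → ‖Δ‖ = √109.0000 = 10.4403
L_3: Δ = A_3−P = (4.0000, -3.0000) → ‖Δ‖ = √25.0000 = 5.0000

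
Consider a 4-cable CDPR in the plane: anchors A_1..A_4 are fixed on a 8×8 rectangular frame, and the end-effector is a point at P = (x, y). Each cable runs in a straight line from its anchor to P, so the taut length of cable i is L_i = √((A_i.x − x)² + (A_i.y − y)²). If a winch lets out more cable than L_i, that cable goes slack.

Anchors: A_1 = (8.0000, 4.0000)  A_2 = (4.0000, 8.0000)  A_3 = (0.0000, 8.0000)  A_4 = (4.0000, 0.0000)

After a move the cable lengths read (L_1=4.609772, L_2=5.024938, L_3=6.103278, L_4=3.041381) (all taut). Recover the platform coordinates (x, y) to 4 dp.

each cable: (A_i−P)·(A_i−P) = L_i²; let c_i = ‖A_i‖²−L_i²
c_1 = 64.0000+16.0000−21.2500 = 58.7500
row 1: 8.0000x − 8.0000y = 4.0000  (c_2=54.7500)
row 2: 16.0000x − 8.0000y = 32.0000  (c_3=26.7500)
row 3: 8.0000x + 8.0000y = 52.0000  (c_4=6.7500)
Cramer on rows 1–2 → x = 3.5000, y = 3.0000
check cable 4: ‖A_4−P‖² = 9.2500 ≈ L_4² = 9.2500 ✓

(3.5000, 3.0000)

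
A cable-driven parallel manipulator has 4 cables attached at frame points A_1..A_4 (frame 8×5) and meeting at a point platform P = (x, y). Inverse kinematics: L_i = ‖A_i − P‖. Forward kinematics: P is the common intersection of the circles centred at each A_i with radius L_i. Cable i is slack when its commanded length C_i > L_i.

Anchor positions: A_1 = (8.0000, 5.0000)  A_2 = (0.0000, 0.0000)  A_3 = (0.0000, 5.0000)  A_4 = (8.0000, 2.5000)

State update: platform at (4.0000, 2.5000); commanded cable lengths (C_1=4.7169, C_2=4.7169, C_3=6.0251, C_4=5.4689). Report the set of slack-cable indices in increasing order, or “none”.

3, 4

cable 1: L_1 = ‖A_1−P‖ = 4.7170;  C_1 = 4.7169 → taut
cable 2: L_2 = ‖A_2−P‖ = 4.7170;  C_2 = 4.7169 → taut
cable 3: L_3 = ‖A_3−P‖ = 4.7170;  C_3 = 6.0251 → slack
cable 4: L_4 = ‖A_4−P‖ = 4.0000;  C_4 = 5.4689 → slack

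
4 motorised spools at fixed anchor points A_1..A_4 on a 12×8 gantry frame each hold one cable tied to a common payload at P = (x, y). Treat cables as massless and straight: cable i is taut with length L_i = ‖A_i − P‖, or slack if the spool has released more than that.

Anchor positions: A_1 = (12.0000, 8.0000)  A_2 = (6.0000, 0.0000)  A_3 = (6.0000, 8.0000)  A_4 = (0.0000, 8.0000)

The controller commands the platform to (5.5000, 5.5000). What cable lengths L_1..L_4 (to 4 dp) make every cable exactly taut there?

cable 1: Δx=6.5000, Δy=2.5000; L_1 = √(Δx²+Δy²) = 6.9642
cable 2: Δx=0.5000, Δy=-5.5000; L_2 = √(Δx²+Δy²) = 5.5227
cable 3: Δx=0.5000, Δy=2.5000; L_3 = √(Δx²+Δy²) = 2.5495
cable 4: Δx=-5.5000, Δy=2.5000; L_4 = √(Δx²+Δy²) = 6.0415

(6.9642, 5.5227, 2.5495, 6.0415)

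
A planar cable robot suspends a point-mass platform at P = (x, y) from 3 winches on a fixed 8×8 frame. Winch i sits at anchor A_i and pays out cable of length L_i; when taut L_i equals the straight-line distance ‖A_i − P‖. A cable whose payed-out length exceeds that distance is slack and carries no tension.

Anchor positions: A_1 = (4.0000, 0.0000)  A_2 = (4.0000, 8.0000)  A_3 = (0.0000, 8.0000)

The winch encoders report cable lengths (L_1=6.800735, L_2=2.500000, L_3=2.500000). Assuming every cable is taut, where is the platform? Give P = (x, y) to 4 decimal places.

expand ‖A_i−P‖²=L_i² and subtract eq 1 (c_i ≔ ‖A_i‖²−L_i²)
c_1 = 16.0000+0.0000−46.2500 = -30.2500
eq1−eq2 → [0.0000  -16.0000]·P = -104.0000
eq1−eq3 → [8.0000  -16.0000]·P = -88.0000
2×2 solve → P = (2.0000, 6.5000)

(2.0000, 6.5000)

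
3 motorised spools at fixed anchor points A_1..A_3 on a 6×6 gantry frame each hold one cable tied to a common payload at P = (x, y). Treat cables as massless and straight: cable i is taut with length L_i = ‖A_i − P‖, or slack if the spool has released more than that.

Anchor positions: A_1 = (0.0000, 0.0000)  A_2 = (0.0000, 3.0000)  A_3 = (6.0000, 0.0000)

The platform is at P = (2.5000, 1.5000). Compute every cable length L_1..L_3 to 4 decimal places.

L_1 = √((0.0000−2.5000)² + (0.0000−1.5000)²) = 2.9155
L_2 = √((0.0000−2.5000)² + (3.0000−1.5000)²) = 2.9155
L_3 = √((6.0000−2.5000)² + (0.0000−1.5000)²) = 3.8079

(2.9155, 2.9155, 3.8079)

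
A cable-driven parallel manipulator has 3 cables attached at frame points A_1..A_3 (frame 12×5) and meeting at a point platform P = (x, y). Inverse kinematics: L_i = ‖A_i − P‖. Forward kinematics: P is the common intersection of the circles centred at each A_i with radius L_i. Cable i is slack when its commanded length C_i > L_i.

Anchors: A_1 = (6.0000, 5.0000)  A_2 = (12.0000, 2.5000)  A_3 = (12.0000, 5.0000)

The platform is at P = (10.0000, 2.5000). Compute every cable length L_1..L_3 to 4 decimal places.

L_1: Δ = A_1−P = (-4.0000, 2.5000) → ‖Δ‖ = √22.2500 = 4.7170
L_2: Δ = A_2−P = (2.0000, 0.0000) → ‖Δ‖ = √4.0000 = 2.0000
L_3: Δ = A_3−P = (2.0000, 2.5000) → ‖Δ‖ = √10.2500 = 3.2016

(4.7170, 2.0000, 3.2016)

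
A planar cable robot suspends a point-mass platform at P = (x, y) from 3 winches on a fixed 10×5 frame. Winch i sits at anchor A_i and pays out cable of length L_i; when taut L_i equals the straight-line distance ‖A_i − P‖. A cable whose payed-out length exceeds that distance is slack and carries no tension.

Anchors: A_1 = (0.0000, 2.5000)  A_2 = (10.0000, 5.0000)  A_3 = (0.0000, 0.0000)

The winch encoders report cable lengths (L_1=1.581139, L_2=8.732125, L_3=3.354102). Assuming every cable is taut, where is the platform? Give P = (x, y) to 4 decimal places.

each cable: (A_i−P)·(A_i−P) = L_i²; let c_i = ‖A_i‖²−L_i²
c_1 = 0.0000+6.2500−2.5000 = 3.7500
row 1: -20.0000x − 5.0000y = -45.0000  (c_2=48.7500)
row 2: 0.0000x + 5.0000y = 15.0000  (c_3=-11.2500)
Cramer on rows 1–2 → x = 1.5000, y = 3.0000

(1.5000, 3.0000)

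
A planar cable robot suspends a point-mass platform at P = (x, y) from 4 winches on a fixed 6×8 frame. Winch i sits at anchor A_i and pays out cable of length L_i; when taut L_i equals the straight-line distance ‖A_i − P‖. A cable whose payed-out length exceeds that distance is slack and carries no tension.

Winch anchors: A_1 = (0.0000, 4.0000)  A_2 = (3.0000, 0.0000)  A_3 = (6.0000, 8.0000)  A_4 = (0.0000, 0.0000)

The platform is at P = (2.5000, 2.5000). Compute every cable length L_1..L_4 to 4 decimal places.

(2.9155, 2.5495, 6.5192, 3.5355)

cable 1: Δx=-2.5000, Δy=1.5000; L_1 = √(Δx²+Δy²) = 2.9155
cable 2: Δx=0.5000, Δy=-2.5000; L_2 = √(Δx²+Δy²) = 2.5495
cable 3: Δx=3.5000, Δy=5.5000; L_3 = √(Δx²+Δy²) = 6.5192
cable 4: Δx=-2.5000, Δy=-2.5000; L_4 = √(Δx²+Δy²) = 3.5355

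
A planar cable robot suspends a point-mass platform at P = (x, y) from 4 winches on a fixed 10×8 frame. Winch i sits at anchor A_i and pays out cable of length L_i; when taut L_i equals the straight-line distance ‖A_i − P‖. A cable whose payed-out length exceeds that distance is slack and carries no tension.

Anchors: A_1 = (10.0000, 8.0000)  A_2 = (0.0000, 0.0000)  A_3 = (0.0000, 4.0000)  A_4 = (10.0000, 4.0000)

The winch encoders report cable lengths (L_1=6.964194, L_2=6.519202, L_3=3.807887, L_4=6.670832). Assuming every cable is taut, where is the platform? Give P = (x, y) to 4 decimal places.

each cable: (A_i−P)·(A_i−P) = L_i²; let q_i = ‖A_i‖²−L_i²
q_1 = 100.0000+64.0000−48.5000 = 115.5000
row 1: 20.0000x + 16.0000y = 158.0000  (q_2=-42.5000)
row 2: 20.0000x + 8.0000y = 114.0000  (q_3=1.5000)
row 3: 0.0000x + 8.0000y = 44.0000  (q_4=71.5000)
Cramer on rows 1–2 → x = 3.5000, y = 5.5000
check cable 4: ‖A_4−P‖² = 44.5000 ≈ L_4² = 44.5000 ✓

(3.5000, 5.5000)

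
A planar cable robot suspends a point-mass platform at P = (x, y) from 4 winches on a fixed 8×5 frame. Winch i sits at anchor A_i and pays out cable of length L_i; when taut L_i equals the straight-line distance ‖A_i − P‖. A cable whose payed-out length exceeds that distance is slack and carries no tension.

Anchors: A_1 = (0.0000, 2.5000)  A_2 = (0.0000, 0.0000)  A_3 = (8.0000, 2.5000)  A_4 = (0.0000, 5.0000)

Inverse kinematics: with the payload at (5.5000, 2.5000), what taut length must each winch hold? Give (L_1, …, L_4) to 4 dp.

(5.5000, 6.0415, 2.5000, 6.0415)

L_1: Δ = A_1−P = (-5.5000, 0.0000) → ‖Δ‖ = √30.2500 = 5.5000
L_2: Δ = A_2−P = (-5.5000, -2.5000) → ‖Δ‖ = √36.5000 = 6.0415
L_3: Δ = A_3−P = (2.5000, 0.0000) → ‖Δ‖ = √6.2500 = 2.5000
L_4: Δ = A_4−P = (-5.5000, 2.5000) → ‖Δ‖ = √36.5000 = 6.0415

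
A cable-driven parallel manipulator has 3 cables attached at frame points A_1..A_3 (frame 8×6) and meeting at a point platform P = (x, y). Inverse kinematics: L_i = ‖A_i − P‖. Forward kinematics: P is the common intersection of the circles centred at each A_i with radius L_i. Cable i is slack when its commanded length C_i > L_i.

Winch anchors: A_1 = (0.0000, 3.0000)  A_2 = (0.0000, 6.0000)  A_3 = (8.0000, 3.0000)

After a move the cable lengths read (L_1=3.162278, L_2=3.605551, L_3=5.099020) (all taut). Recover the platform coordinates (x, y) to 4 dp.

(3.0000, 4.0000)

circle eqns → linear via eq_j − eq_1; set k_j = A_j·A_j − L_j²
k_1 = 0.0000+9.0000−10.0000 = -1.0000
0.0000·x − 6.0000·y = k_1−k_2 = -24.0000
-16.0000·x + 0.0000·y = k_1−k_3 = -48.0000
solve first two rows → x=3.0000, y=4.0000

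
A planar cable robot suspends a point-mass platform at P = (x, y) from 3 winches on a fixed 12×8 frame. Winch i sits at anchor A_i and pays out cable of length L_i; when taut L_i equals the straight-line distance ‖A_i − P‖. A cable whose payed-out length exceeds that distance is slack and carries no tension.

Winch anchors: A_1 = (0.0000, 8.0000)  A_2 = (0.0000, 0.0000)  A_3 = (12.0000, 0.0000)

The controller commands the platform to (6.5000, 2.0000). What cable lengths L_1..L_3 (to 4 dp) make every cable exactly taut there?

L_1 = √((0.0000−6.5000)² + (8.0000−2.0000)²) = 8.8459
L_2 = √((0.0000−6.5000)² + (0.0000−2.0000)²) = 6.8007
L_3 = √((12.0000−6.5000)² + (0.0000−2.0000)²) = 5.8523

(8.8459, 6.8007, 5.8523)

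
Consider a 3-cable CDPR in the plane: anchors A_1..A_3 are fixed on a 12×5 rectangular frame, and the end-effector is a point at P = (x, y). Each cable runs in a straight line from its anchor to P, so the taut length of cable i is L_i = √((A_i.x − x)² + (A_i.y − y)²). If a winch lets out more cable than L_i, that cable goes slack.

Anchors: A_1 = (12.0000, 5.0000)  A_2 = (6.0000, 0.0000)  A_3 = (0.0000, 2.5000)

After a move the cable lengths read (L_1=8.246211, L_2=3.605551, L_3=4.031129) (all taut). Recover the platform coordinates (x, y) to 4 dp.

(4.0000, 3.0000)

each cable: (A_i−P)·(A_i−P) = L_i²; let q_i = ‖A_i‖²−L_i²
q_1 = 144.0000+25.0000−68.0000 = 101.0000
row 1: 12.0000x + 10.0000y = 78.0000  (q_2=23.0000)
row 2: 24.0000x + 5.0000y = 111.0000  (q_3=-10.0000)
Cramer on rows 1–2 → x = 4.0000, y = 3.0000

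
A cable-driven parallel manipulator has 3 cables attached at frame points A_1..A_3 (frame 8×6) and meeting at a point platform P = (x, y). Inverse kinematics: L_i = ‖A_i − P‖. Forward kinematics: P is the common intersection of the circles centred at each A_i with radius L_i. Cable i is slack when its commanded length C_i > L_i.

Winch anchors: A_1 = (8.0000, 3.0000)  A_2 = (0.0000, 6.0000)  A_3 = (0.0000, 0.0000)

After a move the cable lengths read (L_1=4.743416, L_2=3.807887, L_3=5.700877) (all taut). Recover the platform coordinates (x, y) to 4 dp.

expand ‖A_i−P‖²=L_i² and subtract eq 1 (q_i ≔ ‖A_i‖²−L_i²)
q_1 = 64.0000+9.0000−22.5000 = 50.5000
eq1−eq2 → [16.0000  -6.0000]·P = 29.0000
eq1−eq3 → [16.0000  6.0000]·P = 83.0000
2×2 solve → P = (3.5000, 4.5000)

(3.5000, 4.5000)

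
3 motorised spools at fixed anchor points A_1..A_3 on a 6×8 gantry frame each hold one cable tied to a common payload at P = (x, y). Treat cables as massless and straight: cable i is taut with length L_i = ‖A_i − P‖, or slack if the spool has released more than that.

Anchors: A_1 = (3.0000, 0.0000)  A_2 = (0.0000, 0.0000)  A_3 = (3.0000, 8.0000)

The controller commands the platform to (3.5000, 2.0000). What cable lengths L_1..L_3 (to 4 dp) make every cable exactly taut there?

L_1 = √((3.0000−3.5000)² + (0.0000−2.0000)²) = 2.0616
L_2 = √((0.0000−3.5000)² + (0.0000−2.0000)²) = 4.0311
L_3 = √((3.0000−3.5000)² + (8.0000−2.0000)²) = 6.0208

(2.0616, 4.0311, 6.0208)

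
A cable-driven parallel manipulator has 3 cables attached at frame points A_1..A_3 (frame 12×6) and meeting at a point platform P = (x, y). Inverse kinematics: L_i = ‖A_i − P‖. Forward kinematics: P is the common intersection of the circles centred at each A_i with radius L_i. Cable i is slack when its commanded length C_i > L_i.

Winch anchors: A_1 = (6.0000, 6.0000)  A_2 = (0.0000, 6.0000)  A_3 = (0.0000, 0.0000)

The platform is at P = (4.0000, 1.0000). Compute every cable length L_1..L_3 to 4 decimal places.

(5.3852, 6.4031, 4.1231)

cable 1: Δx=2.0000, Δy=5.0000; L_1 = √(Δx²+Δy²) = 5.3852
cable 2: Δx=-4.0000, Δy=5.0000; L_2 = √(Δx²+Δy²) = 6.4031
cable 3: Δx=-4.0000, Δy=-1.0000; L_3 = √(Δx²+Δy²) = 4.1231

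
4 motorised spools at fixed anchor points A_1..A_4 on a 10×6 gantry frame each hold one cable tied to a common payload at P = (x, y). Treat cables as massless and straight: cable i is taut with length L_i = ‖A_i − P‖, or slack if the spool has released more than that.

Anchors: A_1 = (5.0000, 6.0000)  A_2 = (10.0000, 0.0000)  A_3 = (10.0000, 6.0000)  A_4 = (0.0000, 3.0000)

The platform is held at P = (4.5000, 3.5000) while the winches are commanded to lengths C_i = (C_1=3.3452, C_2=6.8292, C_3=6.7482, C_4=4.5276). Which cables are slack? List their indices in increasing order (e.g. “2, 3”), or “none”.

cable 1: L_1 = ‖A_1−P‖ = 2.5495;  C_1 = 3.3452 → slack
cable 2: L_2 = ‖A_2−P‖ = 6.5192;  C_2 = 6.8292 → slack
cable 3: L_3 = ‖A_3−P‖ = 6.0415;  C_3 = 6.7482 → slack
cable 4: L_4 = ‖A_4−P‖ = 4.5277;  C_4 = 4.5276 → taut

1, 2, 3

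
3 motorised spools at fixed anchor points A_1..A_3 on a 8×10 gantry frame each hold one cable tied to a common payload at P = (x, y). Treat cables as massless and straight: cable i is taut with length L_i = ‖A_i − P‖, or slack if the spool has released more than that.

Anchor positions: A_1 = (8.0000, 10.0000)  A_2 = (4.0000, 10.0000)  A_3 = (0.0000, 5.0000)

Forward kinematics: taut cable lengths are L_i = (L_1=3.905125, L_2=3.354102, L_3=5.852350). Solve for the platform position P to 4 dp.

circle eqns → linear via eq_j − eq_1; set q_j = A_j·A_j − L_j²
q_1 = 64.0000+100.0000−15.2500 = 148.7500
8.0000·x + 0.0000·y = q_1−q_2 = 44.0000
16.0000·x + 10.0000·y = q_1−q_3 = 158.0000
solve first two rows → x=5.5000, y=7.0000

(5.5000, 7.0000)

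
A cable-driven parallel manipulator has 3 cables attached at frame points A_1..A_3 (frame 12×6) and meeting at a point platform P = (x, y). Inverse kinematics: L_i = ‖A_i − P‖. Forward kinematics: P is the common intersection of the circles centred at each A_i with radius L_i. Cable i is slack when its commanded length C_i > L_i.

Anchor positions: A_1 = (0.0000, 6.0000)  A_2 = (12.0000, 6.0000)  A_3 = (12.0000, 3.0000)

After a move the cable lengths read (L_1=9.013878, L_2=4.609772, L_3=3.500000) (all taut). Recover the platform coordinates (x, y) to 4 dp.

circle eqns → linear via eq_j − eq_1; set q_j = A_j·A_j − L_j²
q_1 = 0.0000+36.0000−81.2500 = -45.2500
-24.0000·x + 0.0000·y = q_1−q_2 = -204.0000
-24.0000·x + 6.0000·y = q_1−q_3 = -186.0000
solve first two rows → x=8.5000, y=3.0000

(8.5000, 3.0000)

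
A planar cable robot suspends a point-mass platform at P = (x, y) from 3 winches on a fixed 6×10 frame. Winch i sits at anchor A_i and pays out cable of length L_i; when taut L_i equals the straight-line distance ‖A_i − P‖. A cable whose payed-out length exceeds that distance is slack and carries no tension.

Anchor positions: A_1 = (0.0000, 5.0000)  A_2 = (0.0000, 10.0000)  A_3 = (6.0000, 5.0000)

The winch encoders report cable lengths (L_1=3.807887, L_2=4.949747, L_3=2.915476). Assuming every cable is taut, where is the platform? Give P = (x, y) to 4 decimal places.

each cable: (A_i−P)·(A_i−P) = L_i²; let q_i = ‖A_i‖²−L_i²
q_1 = 0.0000+25.0000−14.5000 = 10.5000
row 1: 0.0000x − 10.0000y = -65.0000  (q_2=75.5000)
row 2: -12.0000x + 0.0000y = -42.0000  (q_3=52.5000)
Cramer on rows 1–2 → x = 3.5000, y = 6.5000

(3.5000, 6.5000)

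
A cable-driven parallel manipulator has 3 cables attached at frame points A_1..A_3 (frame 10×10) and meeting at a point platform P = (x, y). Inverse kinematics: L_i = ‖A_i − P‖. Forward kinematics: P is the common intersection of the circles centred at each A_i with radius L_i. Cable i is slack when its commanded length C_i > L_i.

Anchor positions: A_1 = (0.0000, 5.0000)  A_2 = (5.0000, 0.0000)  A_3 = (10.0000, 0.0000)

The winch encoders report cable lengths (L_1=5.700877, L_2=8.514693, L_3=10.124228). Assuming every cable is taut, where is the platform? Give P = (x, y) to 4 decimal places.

(4.5000, 8.5000)

each cable: (A_i−P)·(A_i−P) = L_i²; let c_i = ‖A_i‖²−L_i²
c_1 = 0.0000+25.0000−32.5000 = -7.5000
row 1: -10.0000x + 10.0000y = 40.0000  (c_2=-47.5000)
row 2: -20.0000x + 10.0000y = -5.0000  (c_3=-2.5000)
Cramer on rows 1–2 → x = 4.5000, y = 8.5000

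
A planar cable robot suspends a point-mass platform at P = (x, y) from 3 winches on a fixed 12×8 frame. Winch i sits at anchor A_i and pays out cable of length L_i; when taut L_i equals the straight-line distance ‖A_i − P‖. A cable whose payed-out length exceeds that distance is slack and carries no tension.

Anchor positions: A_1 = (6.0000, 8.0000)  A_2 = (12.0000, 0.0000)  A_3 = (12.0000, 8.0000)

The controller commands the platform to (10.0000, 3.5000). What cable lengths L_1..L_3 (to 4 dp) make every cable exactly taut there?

(6.0208, 4.0311, 4.9244)

cable 1: Δx=-4.0000, Δy=4.5000; L_1 = √(Δx²+Δy²) = 6.0208
cable 2: Δx=2.0000, Δy=-3.5000; L_2 = √(Δx²+Δy²) = 4.0311
cable 3: Δx=2.0000, Δy=4.5000; L_3 = √(Δx²+Δy²) = 4.9244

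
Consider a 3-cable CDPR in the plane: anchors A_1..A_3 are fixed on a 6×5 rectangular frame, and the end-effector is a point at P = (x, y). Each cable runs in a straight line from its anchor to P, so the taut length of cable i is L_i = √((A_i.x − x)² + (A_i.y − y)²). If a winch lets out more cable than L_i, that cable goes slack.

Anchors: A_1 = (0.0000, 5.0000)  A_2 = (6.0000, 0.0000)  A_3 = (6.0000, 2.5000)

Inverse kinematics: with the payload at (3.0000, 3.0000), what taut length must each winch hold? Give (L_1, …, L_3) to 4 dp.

cable 1: Δx=-3.0000, Δy=2.0000; L_1 = √(Δx²+Δy²) = 3.6056
cable 2: Δx=3.0000, Δy=-3.0000; L_2 = √(Δx²+Δy²) = 4.2426
cable 3: Δx=3.0000, Δy=-0.5000; L_3 = √(Δx²+Δy²) = 3.0414

(3.6056, 4.2426, 3.0414)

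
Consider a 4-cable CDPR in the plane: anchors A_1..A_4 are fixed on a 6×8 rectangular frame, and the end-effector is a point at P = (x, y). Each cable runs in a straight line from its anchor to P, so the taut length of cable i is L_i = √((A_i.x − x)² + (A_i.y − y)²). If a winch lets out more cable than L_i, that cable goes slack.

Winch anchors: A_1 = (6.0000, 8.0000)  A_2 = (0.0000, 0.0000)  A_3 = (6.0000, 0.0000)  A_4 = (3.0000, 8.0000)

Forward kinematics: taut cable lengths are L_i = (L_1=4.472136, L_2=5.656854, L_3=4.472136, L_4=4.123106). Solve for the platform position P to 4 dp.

circle eqns → linear via eq_j − eq_1; set k_j = A_j·A_j − L_j²
k_1 = 36.0000+64.0000−20.0000 = 80.0000
12.0000·x + 16.0000·y = k_1−k_2 = 112.0000
0.0000·x + 16.0000·y = k_1−k_3 = 64.0000
6.0000·x + 0.0000·y = k_1−k_4 = 24.0000
solve first two rows → x=4.0000, y=4.0000
check cable 4: ‖A_4−P‖² = 17.0000 ≈ L_4² = 17.0000 ✓

(4.0000, 4.0000)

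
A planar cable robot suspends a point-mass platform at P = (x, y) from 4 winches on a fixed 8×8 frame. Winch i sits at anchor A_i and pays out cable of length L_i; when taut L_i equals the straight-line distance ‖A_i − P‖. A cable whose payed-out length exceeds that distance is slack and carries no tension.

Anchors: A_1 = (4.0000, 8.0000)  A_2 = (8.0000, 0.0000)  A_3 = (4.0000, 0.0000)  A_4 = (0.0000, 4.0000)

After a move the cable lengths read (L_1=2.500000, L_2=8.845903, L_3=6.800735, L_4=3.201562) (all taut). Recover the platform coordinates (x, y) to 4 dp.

(2.0000, 6.5000)

expand ‖A_i−P‖²=L_i² and subtract eq 1 (c_i ≔ ‖A_i‖²−L_i²)
c_1 = 16.0000+64.0000−6.2500 = 73.7500
eq1−eq2 → [-8.0000  16.0000]·P = 88.0000
eq1−eq3 → [0.0000  16.0000]·P = 104.0000
eq1−eq4 → [8.0000  8.0000]·P = 68.0000
2×2 solve → P = (2.0000, 6.5000)
check cable 4: ‖A_4−P‖² = 10.2500 ≈ L_4² = 10.2500 ✓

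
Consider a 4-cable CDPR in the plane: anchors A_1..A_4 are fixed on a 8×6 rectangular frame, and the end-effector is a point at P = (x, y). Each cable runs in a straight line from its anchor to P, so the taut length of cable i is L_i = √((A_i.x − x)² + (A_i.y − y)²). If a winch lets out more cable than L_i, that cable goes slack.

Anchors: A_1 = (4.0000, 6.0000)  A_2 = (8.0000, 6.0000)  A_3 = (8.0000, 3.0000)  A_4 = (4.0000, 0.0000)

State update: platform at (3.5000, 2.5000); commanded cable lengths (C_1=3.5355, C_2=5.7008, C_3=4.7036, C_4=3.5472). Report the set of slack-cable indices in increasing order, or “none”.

3, 4

i=1: geometric 3.5355 vs commanded 3.5355 ⇒ taut
i=2: geometric 5.7009 vs commanded 5.7008 ⇒ taut
i=3: geometric 4.5277 vs commanded 4.7036 ⇒ slack
i=4: geometric 2.5495 vs commanded 3.5472 ⇒ slack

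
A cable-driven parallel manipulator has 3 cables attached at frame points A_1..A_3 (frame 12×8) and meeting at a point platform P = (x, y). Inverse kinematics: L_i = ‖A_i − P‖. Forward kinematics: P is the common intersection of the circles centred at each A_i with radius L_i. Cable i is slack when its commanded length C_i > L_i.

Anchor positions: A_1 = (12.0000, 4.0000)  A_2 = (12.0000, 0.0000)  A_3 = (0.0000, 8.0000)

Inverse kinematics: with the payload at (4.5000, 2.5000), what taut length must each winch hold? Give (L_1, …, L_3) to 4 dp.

(7.6485, 7.9057, 7.1063)

L_1 = √((12.0000−4.5000)² + (4.0000−2.5000)²) = 7.6485
L_2 = √((12.0000−4.5000)² + (0.0000−2.5000)²) = 7.9057
L_3 = √((0.0000−4.5000)² + (8.0000−2.5000)²) = 7.1063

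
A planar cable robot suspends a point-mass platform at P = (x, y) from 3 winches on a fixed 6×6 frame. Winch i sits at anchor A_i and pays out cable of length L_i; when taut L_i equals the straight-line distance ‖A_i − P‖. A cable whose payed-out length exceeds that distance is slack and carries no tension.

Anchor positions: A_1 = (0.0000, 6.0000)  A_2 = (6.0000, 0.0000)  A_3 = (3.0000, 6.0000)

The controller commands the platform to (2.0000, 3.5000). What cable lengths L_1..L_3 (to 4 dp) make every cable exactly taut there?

cable 1: Δx=-2.0000, Δy=2.5000; L_1 = √(Δx²+Δy²) = 3.2016
cable 2: Δx=4.0000, Δy=-3.5000; L_2 = √(Δx²+Δy²) = 5.3151
cable 3: Δx=1.0000, Δy=2.5000; L_3 = √(Δx²+Δy²) = 2.6926

(3.2016, 5.3151, 2.6926)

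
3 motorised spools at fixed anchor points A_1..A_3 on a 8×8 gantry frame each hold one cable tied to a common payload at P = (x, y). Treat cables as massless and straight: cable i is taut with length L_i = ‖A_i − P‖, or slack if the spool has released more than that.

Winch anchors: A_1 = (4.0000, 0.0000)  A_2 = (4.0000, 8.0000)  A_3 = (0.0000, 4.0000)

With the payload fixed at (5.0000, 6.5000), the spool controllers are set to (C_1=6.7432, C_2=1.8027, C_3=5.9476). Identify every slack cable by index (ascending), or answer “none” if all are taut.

1, 3

cable 1: √((-1.0000)²+(-6.5000)²)=6.5765, C_1=6.7432: slack
cable 2: √((-1.0000)²+(1.5000)²)=1.8028, C_2=1.8027: taut
cable 3: √((-5.0000)²+(-2.5000)²)=5.5902, C_3=5.9476: slack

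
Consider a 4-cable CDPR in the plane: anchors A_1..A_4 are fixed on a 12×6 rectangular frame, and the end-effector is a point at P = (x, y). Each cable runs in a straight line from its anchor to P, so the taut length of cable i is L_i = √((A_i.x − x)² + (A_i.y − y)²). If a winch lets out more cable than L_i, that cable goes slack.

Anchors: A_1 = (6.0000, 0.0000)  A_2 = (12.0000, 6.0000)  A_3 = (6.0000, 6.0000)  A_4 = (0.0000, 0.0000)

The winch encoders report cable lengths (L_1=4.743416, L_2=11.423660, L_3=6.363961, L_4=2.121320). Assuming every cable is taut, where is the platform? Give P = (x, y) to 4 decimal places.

(1.5000, 1.5000)

each cable: (A_i−P)·(A_i−P) = L_i²; let c_i = ‖A_i‖²−L_i²
c_1 = 36.0000+0.0000−22.5000 = 13.5000
row 1: -12.0000x − 12.0000y = -36.0000  (c_2=49.5000)
row 2: 0.0000x − 12.0000y = -18.0000  (c_3=31.5000)
row 3: 12.0000x + 0.0000y = 18.0000  (c_4=-4.5000)
Cramer on rows 1–2 → x = 1.5000, y = 1.5000
check cable 4: ‖A_4−P‖² = 4.5000 ≈ L_4² = 4.5000 ✓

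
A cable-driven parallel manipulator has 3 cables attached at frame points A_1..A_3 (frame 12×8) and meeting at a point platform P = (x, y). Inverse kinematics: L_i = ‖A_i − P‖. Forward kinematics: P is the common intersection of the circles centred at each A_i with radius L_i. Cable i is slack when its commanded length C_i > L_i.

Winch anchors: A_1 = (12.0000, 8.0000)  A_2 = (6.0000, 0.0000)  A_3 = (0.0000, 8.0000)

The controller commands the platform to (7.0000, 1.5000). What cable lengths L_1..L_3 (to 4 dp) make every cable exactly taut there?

L_1 = √((12.0000−7.0000)² + (8.0000−1.5000)²) = 8.2006
L_2 = √((6.0000−7.0000)² + (0.0000−1.5000)²) = 1.8028
L_3 = √((0.0000−7.0000)² + (8.0000−1.5000)²) = 9.5525

(8.2006, 1.8028, 9.5525)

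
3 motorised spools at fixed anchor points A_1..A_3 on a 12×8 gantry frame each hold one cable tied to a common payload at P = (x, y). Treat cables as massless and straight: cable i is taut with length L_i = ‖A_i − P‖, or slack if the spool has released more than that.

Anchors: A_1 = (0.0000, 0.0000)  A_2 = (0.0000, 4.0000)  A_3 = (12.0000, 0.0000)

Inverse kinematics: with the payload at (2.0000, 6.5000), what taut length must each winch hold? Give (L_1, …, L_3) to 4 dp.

(6.8007, 3.2016, 11.9269)

L_1 = √((0.0000−2.0000)² + (0.0000−6.5000)²) = 6.8007
L_2 = √((0.0000−2.0000)² + (4.0000−6.5000)²) = 3.2016
L_3 = √((12.0000−2.0000)² + (0.0000−6.5000)²) = 11.9269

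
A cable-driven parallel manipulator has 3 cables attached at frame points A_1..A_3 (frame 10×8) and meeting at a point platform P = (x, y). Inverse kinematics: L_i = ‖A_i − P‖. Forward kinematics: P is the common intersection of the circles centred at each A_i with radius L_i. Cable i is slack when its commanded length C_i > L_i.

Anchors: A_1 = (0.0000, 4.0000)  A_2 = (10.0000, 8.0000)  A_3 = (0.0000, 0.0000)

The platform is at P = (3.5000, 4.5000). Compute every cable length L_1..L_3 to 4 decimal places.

(3.5355, 7.3824, 5.7009)

cable 1: Δx=-3.5000, Δy=-0.5000; L_1 = √(Δx²+Δy²) = 3.5355
cable 2: Δx=6.5000, Δy=3.5000; L_2 = √(Δx²+Δy²) = 7.3824
cable 3: Δx=-3.5000, Δy=-4.5000; L_3 = √(Δx²+Δy²) = 5.7009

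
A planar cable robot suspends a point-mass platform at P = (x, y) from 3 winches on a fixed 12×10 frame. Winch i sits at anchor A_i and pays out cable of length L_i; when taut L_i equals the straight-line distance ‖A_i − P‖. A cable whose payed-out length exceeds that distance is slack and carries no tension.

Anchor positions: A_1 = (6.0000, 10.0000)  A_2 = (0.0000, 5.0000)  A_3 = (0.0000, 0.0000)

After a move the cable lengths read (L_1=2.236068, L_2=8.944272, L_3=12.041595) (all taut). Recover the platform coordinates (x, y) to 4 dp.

(8.0000, 9.0000)

circle eqns → linear via eq_j − eq_1; set k_j = A_j·A_j − L_j²
k_1 = 36.0000+100.0000−5.0000 = 131.0000
12.0000·x + 10.0000·y = k_1−k_2 = 186.0000
12.0000·x + 20.0000·y = k_1−k_3 = 276.0000
solve first two rows → x=8.0000, y=9.0000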